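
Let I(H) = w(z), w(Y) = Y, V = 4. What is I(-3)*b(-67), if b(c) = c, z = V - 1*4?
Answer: 0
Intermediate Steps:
z = 0 (z = 4 - 1*4 = 4 - 4 = 0)
I(H) = 0
I(-3)*b(-67) = 0*(-67) = 0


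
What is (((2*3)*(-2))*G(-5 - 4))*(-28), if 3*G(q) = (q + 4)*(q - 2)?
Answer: 6160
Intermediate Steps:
G(q) = (-2 + q)*(4 + q)/3 (G(q) = ((q + 4)*(q - 2))/3 = ((4 + q)*(-2 + q))/3 = ((-2 + q)*(4 + q))/3 = (-2 + q)*(4 + q)/3)
(((2*3)*(-2))*G(-5 - 4))*(-28) = (((2*3)*(-2))*(-8/3 + (-5 - 4)²/3 + 2*(-5 - 4)/3))*(-28) = ((6*(-2))*(-8/3 + (⅓)*(-9)² + (⅔)*(-9)))*(-28) = -12*(-8/3 + (⅓)*81 - 6)*(-28) = -12*(-8/3 + 27 - 6)*(-28) = -12*55/3*(-28) = -220*(-28) = 6160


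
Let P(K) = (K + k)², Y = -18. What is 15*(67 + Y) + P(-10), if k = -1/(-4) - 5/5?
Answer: 13609/16 ≈ 850.56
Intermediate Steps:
k = -¾ (k = -1*(-¼) - 5*⅕ = ¼ - 1 = -¾ ≈ -0.75000)
P(K) = (-¾ + K)² (P(K) = (K - ¾)² = (-¾ + K)²)
15*(67 + Y) + P(-10) = 15*(67 - 18) + (-3 + 4*(-10))²/16 = 15*49 + (-3 - 40)²/16 = 735 + (1/16)*(-43)² = 735 + (1/16)*1849 = 735 + 1849/16 = 13609/16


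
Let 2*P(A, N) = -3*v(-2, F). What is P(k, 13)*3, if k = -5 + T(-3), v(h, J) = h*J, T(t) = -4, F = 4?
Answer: 36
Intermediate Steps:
v(h, J) = J*h
k = -9 (k = -5 - 4 = -9)
P(A, N) = 12 (P(A, N) = (-12*(-2))/2 = (-3*(-8))/2 = (½)*24 = 12)
P(k, 13)*3 = 12*3 = 36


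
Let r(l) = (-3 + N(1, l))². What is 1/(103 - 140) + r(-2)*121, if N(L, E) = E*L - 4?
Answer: 362636/37 ≈ 9801.0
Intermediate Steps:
N(L, E) = -4 + E*L
r(l) = (-7 + l)² (r(l) = (-3 + (-4 + l*1))² = (-3 + (-4 + l))² = (-7 + l)²)
1/(103 - 140) + r(-2)*121 = 1/(103 - 140) + (-7 - 2)²*121 = 1/(-37) + (-9)²*121 = -1/37 + 81*121 = -1/37 + 9801 = 362636/37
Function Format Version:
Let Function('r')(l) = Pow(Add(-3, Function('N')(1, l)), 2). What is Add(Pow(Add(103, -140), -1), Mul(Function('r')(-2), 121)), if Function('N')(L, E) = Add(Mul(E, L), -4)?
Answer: Rational(362636, 37) ≈ 9801.0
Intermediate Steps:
Function('N')(L, E) = Add(-4, Mul(E, L))
Function('r')(l) = Pow(Add(-7, l), 2) (Function('r')(l) = Pow(Add(-3, Add(-4, Mul(l, 1))), 2) = Pow(Add(-3, Add(-4, l)), 2) = Pow(Add(-7, l), 2))
Add(Pow(Add(103, -140), -1), Mul(Function('r')(-2), 121)) = Add(Pow(Add(103, -140), -1), Mul(Pow(Add(-7, -2), 2), 121)) = Add(Pow(-37, -1), Mul(Pow(-9, 2), 121)) = Add(Rational(-1, 37), Mul(81, 121)) = Add(Rational(-1, 37), 9801) = Rational(362636, 37)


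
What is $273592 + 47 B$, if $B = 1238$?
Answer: $331778$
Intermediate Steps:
$273592 + 47 B = 273592 + 47 \cdot 1238 = 273592 + 58186 = 331778$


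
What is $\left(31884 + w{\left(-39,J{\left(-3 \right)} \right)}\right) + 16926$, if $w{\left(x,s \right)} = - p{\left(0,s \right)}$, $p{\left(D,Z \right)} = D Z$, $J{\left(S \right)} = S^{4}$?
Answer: $48810$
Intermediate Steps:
$w{\left(x,s \right)} = 0$ ($w{\left(x,s \right)} = - 0 s = \left(-1\right) 0 = 0$)
$\left(31884 + w{\left(-39,J{\left(-3 \right)} \right)}\right) + 16926 = \left(31884 + 0\right) + 16926 = 31884 + 16926 = 48810$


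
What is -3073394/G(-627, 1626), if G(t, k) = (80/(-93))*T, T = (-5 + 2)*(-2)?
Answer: 47637607/80 ≈ 5.9547e+5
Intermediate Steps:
T = 6 (T = -3*(-2) = 6)
G(t, k) = -160/31 (G(t, k) = (80/(-93))*6 = (80*(-1/93))*6 = -80/93*6 = -160/31)
-3073394/G(-627, 1626) = -3073394/(-160/31) = -3073394*(-31/160) = 47637607/80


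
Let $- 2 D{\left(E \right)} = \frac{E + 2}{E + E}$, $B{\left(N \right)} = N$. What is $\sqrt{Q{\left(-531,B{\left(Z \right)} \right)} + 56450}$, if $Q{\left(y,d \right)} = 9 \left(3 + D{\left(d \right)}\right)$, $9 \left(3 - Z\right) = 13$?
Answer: $\frac{\sqrt{2767121}}{7} \approx 237.64$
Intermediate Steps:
$Z = \frac{14}{9}$ ($Z = 3 - \frac{13}{9} = \frac{14}{9} \approx 1.5556$)
$D{\left(E \right)} = - \frac{2 + E}{4 E}$ ($D{\left(E \right)} = - \frac{\left(E + 2\right) \frac{1}{E + E}}{2} = - \frac{\left(2 + E\right) \frac{1}{2 E}}{2} = - \frac{\frac{1}{2} \frac{1}{E} \left(2 + E\right)}{2} = - \frac{2 + E}{4 E}$)
$Q{\left(y,d \right)} = 27 + \frac{9 \left(-2 - d\right)}{4 d}$ ($Q{\left(y,d \right)} = 9 \left(3 + \frac{-2 - d}{4 d}\right) = 27 + \frac{9 \left(-2 - d\right)}{4 d}$)
$\sqrt{Q{\left(-531,B{\left(Z \right)} \right)} + 56450} = \sqrt{\frac{9 \left(-2 + 11 \cdot \frac{14}{9}\right)}{4 \cdot \frac{14}{9}} + 56450} = \sqrt{\frac{9}{4} \cdot \frac{9}{14} \left(-2 + \frac{154}{9}\right) + 56450} = \sqrt{\frac{9}{4} \cdot \frac{9}{14} \cdot \frac{136}{9} + 56450} = \sqrt{\frac{153}{7} + 56450} = \sqrt{\frac{395303}{7}} = \frac{\sqrt{2767121}}{7}$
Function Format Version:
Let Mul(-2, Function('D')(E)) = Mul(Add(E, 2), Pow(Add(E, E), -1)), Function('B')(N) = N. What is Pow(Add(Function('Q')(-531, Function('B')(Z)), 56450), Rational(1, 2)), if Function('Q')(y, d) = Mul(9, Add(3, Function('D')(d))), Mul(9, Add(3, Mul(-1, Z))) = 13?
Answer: Mul(Rational(1, 7), Pow(2767121, Rational(1, 2))) ≈ 237.64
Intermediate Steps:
Z = Rational(14, 9) (Z = Add(3, Mul(Rational(-1, 9), 13)) = Add(3, Rational(-13, 9)) = Rational(14, 9) ≈ 1.5556)
Function('D')(E) = Mul(Rational(-1, 4), Pow(E, -1), Add(2, E)) (Function('D')(E) = Mul(Rational(-1, 2), Mul(Add(E, 2), Pow(Add(E, E), -1))) = Mul(Rational(-1, 2), Mul(Add(2, E), Pow(Mul(2, E), -1))) = Mul(Rational(-1, 2), Mul(Add(2, E), Mul(Rational(1, 2), Pow(E, -1)))) = Mul(Rational(-1, 2), Mul(Rational(1, 2), Pow(E, -1), Add(2, E))) = Mul(Rational(-1, 4), Pow(E, -1), Add(2, E)))
Function('Q')(y, d) = Add(27, Mul(Rational(9, 4), Pow(d, -1), Add(-2, Mul(-1, d)))) (Function('Q')(y, d) = Mul(9, Add(3, Mul(Rational(1, 4), Pow(d, -1), Add(-2, Mul(-1, d))))) = Add(27, Mul(Rational(9, 4), Pow(d, -1), Add(-2, Mul(-1, d)))))
Pow(Add(Function('Q')(-531, Function('B')(Z)), 56450), Rational(1, 2)) = Pow(Add(Mul(Rational(9, 4), Pow(Rational(14, 9), -1), Add(-2, Mul(11, Rational(14, 9)))), 56450), Rational(1, 2)) = Pow(Add(Mul(Rational(9, 4), Rational(9, 14), Add(-2, Rational(154, 9))), 56450), Rational(1, 2)) = Pow(Add(Mul(Rational(9, 4), Rational(9, 14), Rational(136, 9)), 56450), Rational(1, 2)) = Pow(Add(Rational(153, 7), 56450), Rational(1, 2)) = Pow(Rational(395303, 7), Rational(1, 2)) = Mul(Rational(1, 7), Pow(2767121, Rational(1, 2)))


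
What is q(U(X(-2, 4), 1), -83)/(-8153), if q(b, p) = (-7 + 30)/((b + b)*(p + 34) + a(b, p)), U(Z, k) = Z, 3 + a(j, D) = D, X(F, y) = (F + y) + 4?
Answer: 23/5495122 ≈ 4.1855e-6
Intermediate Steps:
X(F, y) = 4 + F + y
a(j, D) = -3 + D
q(b, p) = 23/(-3 + p + 2*b*(34 + p)) (q(b, p) = (-7 + 30)/((b + b)*(p + 34) + (-3 + p)) = 23/((2*b)*(34 + p) + (-3 + p)) = 23/(2*b*(34 + p) + (-3 + p)) = 23/(-3 + p + 2*b*(34 + p)))
q(U(X(-2, 4), 1), -83)/(-8153) = (23/(-3 - 83 + 68*(4 - 2 + 4) + 2*(4 - 2 + 4)*(-83)))/(-8153) = (23/(-3 - 83 + 68*6 + 2*6*(-83)))*(-1/8153) = (23/(-3 - 83 + 408 - 996))*(-1/8153) = (23/(-674))*(-1/8153) = (23*(-1/674))*(-1/8153) = -23/674*(-1/8153) = 23/5495122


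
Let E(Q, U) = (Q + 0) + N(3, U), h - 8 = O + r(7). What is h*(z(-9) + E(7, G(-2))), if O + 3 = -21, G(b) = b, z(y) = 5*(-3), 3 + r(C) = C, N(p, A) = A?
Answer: 120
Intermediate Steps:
r(C) = -3 + C
z(y) = -15
O = -24 (O = -3 - 21 = -24)
h = -12 (h = 8 + (-24 + (-3 + 7)) = 8 + (-24 + 4) = 8 - 20 = -12)
E(Q, U) = Q + U (E(Q, U) = (Q + 0) + U = Q + U)
h*(z(-9) + E(7, G(-2))) = -12*(-15 + (7 - 2)) = -12*(-15 + 5) = -12*(-10) = 120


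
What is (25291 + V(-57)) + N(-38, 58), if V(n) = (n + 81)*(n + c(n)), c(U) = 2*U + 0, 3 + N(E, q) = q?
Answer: 21242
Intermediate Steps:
N(E, q) = -3 + q
c(U) = 2*U
V(n) = 3*n*(81 + n) (V(n) = (n + 81)*(n + 2*n) = (81 + n)*(3*n) = 3*n*(81 + n))
(25291 + V(-57)) + N(-38, 58) = (25291 + 3*(-57)*(81 - 57)) + (-3 + 58) = (25291 + 3*(-57)*24) + 55 = (25291 - 4104) + 55 = 21187 + 55 = 21242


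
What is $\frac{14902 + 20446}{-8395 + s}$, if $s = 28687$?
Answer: $\frac{8837}{5073} \approx 1.742$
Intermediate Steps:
$\frac{14902 + 20446}{-8395 + s} = \frac{14902 + 20446}{-8395 + 28687} = \frac{35348}{20292} = 35348 \cdot \frac{1}{20292} = \frac{8837}{5073}$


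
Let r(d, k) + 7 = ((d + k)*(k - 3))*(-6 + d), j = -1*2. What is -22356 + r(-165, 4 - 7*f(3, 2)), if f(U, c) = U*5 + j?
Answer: -3900643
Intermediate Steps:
j = -2
f(U, c) = -2 + 5*U (f(U, c) = U*5 - 2 = 5*U - 2 = -2 + 5*U)
r(d, k) = -7 + (-6 + d)*(-3 + k)*(d + k) (r(d, k) = -7 + ((d + k)*(k - 3))*(-6 + d) = -7 + ((d + k)*(-3 + k))*(-6 + d) = -7 + ((-3 + k)*(d + k))*(-6 + d) = -7 + (-6 + d)*(-3 + k)*(d + k))
-22356 + r(-165, 4 - 7*f(3, 2)) = -22356 + (-7 - 6*(4 - 7*(-2 + 5*3))² - 3*(-165)² + 18*(-165) + 18*(4 - 7*(-2 + 5*3)) - 165*(4 - 7*(-2 + 5*3))² + (4 - 7*(-2 + 5*3))*(-165)² - 9*(-165)*(4 - 7*(-2 + 5*3))) = -22356 + (-7 - 6*(4 - 7*(-2 + 15))² - 3*27225 - 2970 + 18*(4 - 7*(-2 + 15)) - 165*(4 - 7*(-2 + 15))² + (4 - 7*(-2 + 15))*27225 - 9*(-165)*(4 - 7*(-2 + 15))) = -22356 + (-7 - 6*(4 - 7*13)² - 81675 - 2970 + 18*(4 - 7*13) - 165*(4 - 7*13)² + (4 - 7*13)*27225 - 9*(-165)*(4 - 7*13)) = -22356 + (-7 - 6*(4 - 91)² - 81675 - 2970 + 18*(4 - 91) - 165*(4 - 91)² + (4 - 91)*27225 - 9*(-165)*(4 - 91)) = -22356 + (-7 - 6*(-87)² - 81675 - 2970 + 18*(-87) - 165*(-87)² - 87*27225 - 9*(-165)*(-87)) = -22356 + (-7 - 6*7569 - 81675 - 2970 - 1566 - 165*7569 - 2368575 - 129195) = -22356 + (-7 - 45414 - 81675 - 2970 - 1566 - 1248885 - 2368575 - 129195) = -22356 - 3878287 = -3900643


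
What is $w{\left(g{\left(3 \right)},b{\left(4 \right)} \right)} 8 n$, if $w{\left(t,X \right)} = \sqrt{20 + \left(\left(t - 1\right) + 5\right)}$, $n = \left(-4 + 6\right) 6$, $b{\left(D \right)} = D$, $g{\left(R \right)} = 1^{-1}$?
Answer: $480$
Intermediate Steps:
$g{\left(R \right)} = 1$
$n = 12$ ($n = 2 \cdot 6 = 12$)
$w{\left(t,X \right)} = \sqrt{24 + t}$ ($w{\left(t,X \right)} = \sqrt{20 + \left(\left(-1 + t\right) + 5\right)} = \sqrt{20 + \left(4 + t\right)} = \sqrt{24 + t}$)
$w{\left(g{\left(3 \right)},b{\left(4 \right)} \right)} 8 n = \sqrt{24 + 1} \cdot 8 \cdot 12 = \sqrt{25} \cdot 96 = 5 \cdot 96 = 480$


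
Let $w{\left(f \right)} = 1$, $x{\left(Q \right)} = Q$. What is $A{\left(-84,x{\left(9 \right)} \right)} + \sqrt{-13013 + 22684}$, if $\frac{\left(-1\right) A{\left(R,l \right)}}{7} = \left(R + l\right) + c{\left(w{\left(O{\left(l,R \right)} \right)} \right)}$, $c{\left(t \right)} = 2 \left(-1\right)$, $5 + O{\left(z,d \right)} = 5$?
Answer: $539 + \sqrt{9671} \approx 637.34$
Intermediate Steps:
$O{\left(z,d \right)} = 0$ ($O{\left(z,d \right)} = -5 + 5 = 0$)
$c{\left(t \right)} = -2$
$A{\left(R,l \right)} = 14 - 7 R - 7 l$ ($A{\left(R,l \right)} = - 7 \left(\left(R + l\right) - 2\right) = - 7 \left(-2 + R + l\right) = 14 - 7 R - 7 l$)
$A{\left(-84,x{\left(9 \right)} \right)} + \sqrt{-13013 + 22684} = \left(14 - -588 - 63\right) + \sqrt{-13013 + 22684} = \left(14 + 588 - 63\right) + \sqrt{9671} = 539 + \sqrt{9671}$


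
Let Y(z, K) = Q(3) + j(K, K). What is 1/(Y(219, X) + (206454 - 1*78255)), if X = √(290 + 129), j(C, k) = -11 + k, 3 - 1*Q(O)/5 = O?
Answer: 128188/16432162925 - √419/16432162925 ≈ 7.7998e-6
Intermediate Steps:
Q(O) = 15 - 5*O
X = √419 ≈ 20.469
Y(z, K) = -11 + K (Y(z, K) = (15 - 5*3) + (-11 + K) = (15 - 15) + (-11 + K) = 0 + (-11 + K) = -11 + K)
1/(Y(219, X) + (206454 - 1*78255)) = 1/((-11 + √419) + (206454 - 1*78255)) = 1/((-11 + √419) + (206454 - 78255)) = 1/((-11 + √419) + 128199) = 1/(128188 + √419)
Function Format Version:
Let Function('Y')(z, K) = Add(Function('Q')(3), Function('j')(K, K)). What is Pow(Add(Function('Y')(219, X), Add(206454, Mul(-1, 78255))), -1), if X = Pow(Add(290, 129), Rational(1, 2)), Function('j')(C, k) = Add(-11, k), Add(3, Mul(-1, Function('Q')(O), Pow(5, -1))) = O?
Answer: Add(Rational(128188, 16432162925), Mul(Rational(-1, 16432162925), Pow(419, Rational(1, 2)))) ≈ 7.7998e-6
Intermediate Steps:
Function('Q')(O) = Add(15, Mul(-5, O))
X = Pow(419, Rational(1, 2)) ≈ 20.469
Function('Y')(z, K) = Add(-11, K) (Function('Y')(z, K) = Add(Add(15, Mul(-5, 3)), Add(-11, K)) = Add(Add(15, -15), Add(-11, K)) = Add(0, Add(-11, K)) = Add(-11, K))
Pow(Add(Function('Y')(219, X), Add(206454, Mul(-1, 78255))), -1) = Pow(Add(Add(-11, Pow(419, Rational(1, 2))), Add(206454, Mul(-1, 78255))), -1) = Pow(Add(Add(-11, Pow(419, Rational(1, 2))), Add(206454, -78255)), -1) = Pow(Add(Add(-11, Pow(419, Rational(1, 2))), 128199), -1) = Pow(Add(128188, Pow(419, Rational(1, 2))), -1)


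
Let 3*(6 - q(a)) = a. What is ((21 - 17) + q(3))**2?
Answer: 81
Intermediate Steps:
q(a) = 6 - a/3
((21 - 17) + q(3))**2 = ((21 - 17) + (6 - 1/3*3))**2 = (4 + (6 - 1))**2 = (4 + 5)**2 = 9**2 = 81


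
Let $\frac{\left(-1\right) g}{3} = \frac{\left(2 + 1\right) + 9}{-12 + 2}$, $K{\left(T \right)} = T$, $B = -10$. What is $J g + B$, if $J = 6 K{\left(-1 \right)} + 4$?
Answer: $- \frac{86}{5} \approx -17.2$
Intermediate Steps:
$g = \frac{18}{5}$ ($g = - 3 \frac{\left(2 + 1\right) + 9}{-12 + 2} = - 3 \frac{3 + 9}{-10} = - 3 \cdot 12 \left(- \frac{1}{10}\right) = \left(-3\right) \left(- \frac{6}{5}\right) = \frac{18}{5} \approx 3.6$)
$J = -2$ ($J = 6 \left(-1\right) + 4 = -6 + 4 = -2$)
$J g + B = \left(-2\right) \frac{18}{5} - 10 = - \frac{36}{5} - 10 = - \frac{86}{5}$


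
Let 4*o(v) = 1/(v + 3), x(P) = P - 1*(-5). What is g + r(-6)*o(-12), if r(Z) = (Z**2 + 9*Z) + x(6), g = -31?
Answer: -1109/36 ≈ -30.806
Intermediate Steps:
x(P) = 5 + P (x(P) = P + 5 = 5 + P)
o(v) = 1/(4*(3 + v)) (o(v) = 1/(4*(v + 3)) = 1/(4*(3 + v)))
r(Z) = 11 + Z**2 + 9*Z (r(Z) = (Z**2 + 9*Z) + (5 + 6) = (Z**2 + 9*Z) + 11 = 11 + Z**2 + 9*Z)
g + r(-6)*o(-12) = -31 + (11 + (-6)**2 + 9*(-6))*(1/(4*(3 - 12))) = -31 + (11 + 36 - 54)*((1/4)/(-9)) = -31 - 7*(-1)/(4*9) = -31 - 7*(-1/36) = -31 + 7/36 = -1109/36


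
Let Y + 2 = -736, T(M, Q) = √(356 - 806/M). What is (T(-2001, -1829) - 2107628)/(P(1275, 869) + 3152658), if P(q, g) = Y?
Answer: -22909/34260 + √1427037162/6306991920 ≈ -0.66867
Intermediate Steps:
Y = -738 (Y = -2 - 736 = -738)
P(q, g) = -738
(T(-2001, -1829) - 2107628)/(P(1275, 869) + 3152658) = (√(356 - 806/(-2001)) - 2107628)/(-738 + 3152658) = (√(356 - 806*(-1/2001)) - 2107628)/3151920 = (√(356 + 806/2001) - 2107628)*(1/3151920) = (√(713162/2001) - 2107628)*(1/3151920) = (√1427037162/2001 - 2107628)*(1/3151920) = (-2107628 + √1427037162/2001)*(1/3151920) = -22909/34260 + √1427037162/6306991920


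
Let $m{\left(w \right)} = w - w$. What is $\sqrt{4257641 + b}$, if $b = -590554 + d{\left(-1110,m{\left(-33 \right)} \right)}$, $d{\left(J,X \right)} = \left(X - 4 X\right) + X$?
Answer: $\sqrt{3667087} \approx 1915.0$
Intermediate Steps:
$m{\left(w \right)} = 0$
$d{\left(J,X \right)} = - 2 X$ ($d{\left(J,X \right)} = - 3 X + X = - 2 X$)
$b = -590554$ ($b = -590554 - 0 = -590554 + 0 = -590554$)
$\sqrt{4257641 + b} = \sqrt{4257641 - 590554} = \sqrt{3667087}$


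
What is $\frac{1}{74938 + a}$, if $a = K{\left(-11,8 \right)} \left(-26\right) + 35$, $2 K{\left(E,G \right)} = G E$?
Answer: $\frac{1}{76117} \approx 1.3138 \cdot 10^{-5}$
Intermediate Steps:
$K{\left(E,G \right)} = \frac{E G}{2}$ ($K{\left(E,G \right)} = \frac{G E}{2} = \frac{E G}{2}$)
$a = 1179$ ($a = \frac{1}{2} \left(-11\right) 8 \left(-26\right) + 35 = \left(-44\right) \left(-26\right) + 35 = 1144 + 35 = 1179$)
$\frac{1}{74938 + a} = \frac{1}{74938 + 1179} = \frac{1}{76117}$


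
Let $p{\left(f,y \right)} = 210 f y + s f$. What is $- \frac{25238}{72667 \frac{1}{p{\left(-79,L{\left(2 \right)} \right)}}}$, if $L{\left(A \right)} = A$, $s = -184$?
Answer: $\frac{470537272}{72667} \approx 6475.3$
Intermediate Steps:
$p{\left(f,y \right)} = - 184 f + 210 f y$ ($p{\left(f,y \right)} = 210 f y - 184 f = - 184 f + 210 f y$)
$- \frac{25238}{72667 \frac{1}{p{\left(-79,L{\left(2 \right)} \right)}}} = - \frac{25238}{72667 \frac{1}{2 \left(-79\right) \left(-92 + 105 \cdot 2\right)}} = - \frac{25238}{72667 \frac{1}{2 \left(-79\right) \left(-92 + 210\right)}} = - \frac{25238}{72667 \frac{1}{2 \left(-79\right) 118}} = - \frac{25238}{72667 \frac{1}{-18644}} = - \frac{25238}{72667 \left(- \frac{1}{18644}\right)} = - \frac{25238}{- \frac{72667}{18644}} = \left(-25238\right) \left(- \frac{18644}{72667}\right) = \frac{470537272}{72667}$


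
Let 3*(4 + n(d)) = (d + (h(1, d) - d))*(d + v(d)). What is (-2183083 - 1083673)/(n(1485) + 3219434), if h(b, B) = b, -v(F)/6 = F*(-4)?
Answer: -3266756/3231805 ≈ -1.0108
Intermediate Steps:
v(F) = 24*F (v(F) = -6*F*(-4) = -(-24)*F = 24*F)
n(d) = -4 + 25*d/3 (n(d) = -4 + ((d + (1 - d))*(d + 24*d))/3 = -4 + (1*(25*d))/3 = -4 + (25*d)/3 = -4 + 25*d/3)
(-2183083 - 1083673)/(n(1485) + 3219434) = (-2183083 - 1083673)/((-4 + (25/3)*1485) + 3219434) = -3266756/((-4 + 12375) + 3219434) = -3266756/(12371 + 3219434) = -3266756/3231805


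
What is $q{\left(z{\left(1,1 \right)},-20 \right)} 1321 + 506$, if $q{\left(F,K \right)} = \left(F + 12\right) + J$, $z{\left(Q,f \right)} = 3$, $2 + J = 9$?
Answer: $29568$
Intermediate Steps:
$J = 7$ ($J = -2 + 9 = 7$)
$q{\left(F,K \right)} = 19 + F$ ($q{\left(F,K \right)} = \left(F + 12\right) + 7 = \left(12 + F\right) + 7 = 19 + F$)
$q{\left(z{\left(1,1 \right)},-20 \right)} 1321 + 506 = \left(19 + 3\right) 1321 + 506 = 22 \cdot 1321 + 506 = 29062 + 506 = 29568$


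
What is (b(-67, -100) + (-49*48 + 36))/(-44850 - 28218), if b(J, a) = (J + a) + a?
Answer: 861/24356 ≈ 0.035351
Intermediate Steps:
b(J, a) = J + 2*a
(b(-67, -100) + (-49*48 + 36))/(-44850 - 28218) = ((-67 + 2*(-100)) + (-49*48 + 36))/(-44850 - 28218) = ((-67 - 200) + (-2352 + 36))/(-73068) = (-267 - 2316)*(-1/73068) = -2583*(-1/73068) = 861/24356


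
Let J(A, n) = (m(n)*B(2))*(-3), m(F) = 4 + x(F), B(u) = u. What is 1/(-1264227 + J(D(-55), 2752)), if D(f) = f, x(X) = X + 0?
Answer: -1/1280763 ≈ -7.8078e-7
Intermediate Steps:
x(X) = X
m(F) = 4 + F
J(A, n) = -24 - 6*n (J(A, n) = ((4 + n)*2)*(-3) = (8 + 2*n)*(-3) = -24 - 6*n)
1/(-1264227 + J(D(-55), 2752)) = 1/(-1264227 + (-24 - 6*2752)) = 1/(-1264227 + (-24 - 16512)) = 1/(-1264227 - 16536) = 1/(-1280763) = -1/1280763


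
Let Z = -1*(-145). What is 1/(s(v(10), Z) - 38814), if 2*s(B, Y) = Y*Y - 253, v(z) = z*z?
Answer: -1/28428 ≈ -3.5177e-5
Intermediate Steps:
Z = 145
v(z) = z²
s(B, Y) = -253/2 + Y²/2 (s(B, Y) = (Y*Y - 253)/2 = (Y² - 253)/2 = (-253 + Y²)/2 = -253/2 + Y²/2)
1/(s(v(10), Z) - 38814) = 1/((-253/2 + (½)*145²) - 38814) = 1/((-253/2 + (½)*21025) - 38814) = 1/((-253/2 + 21025/2) - 38814) = 1/(10386 - 38814) = 1/(-28428) = -1/28428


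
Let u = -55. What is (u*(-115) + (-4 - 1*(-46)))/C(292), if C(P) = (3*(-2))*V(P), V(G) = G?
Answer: -6367/1752 ≈ -3.6341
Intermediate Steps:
C(P) = -6*P (C(P) = (3*(-2))*P = -6*P)
(u*(-115) + (-4 - 1*(-46)))/C(292) = (-55*(-115) + (-4 - 1*(-46)))/((-6*292)) = (6325 + (-4 + 46))/(-1752) = (6325 + 42)*(-1/1752) = 6367*(-1/1752) = -6367/1752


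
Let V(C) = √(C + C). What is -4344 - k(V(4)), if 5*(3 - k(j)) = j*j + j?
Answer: -21727/5 + 2*√2/5 ≈ -4344.8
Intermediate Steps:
V(C) = √2*√C (V(C) = √(2*C) = √2*√C)
k(j) = 3 - j/5 - j²/5 (k(j) = 3 - (j*j + j)/5 = 3 - (j² + j)/5 = 3 - (j + j²)/5 = 3 + (-j/5 - j²/5) = 3 - j/5 - j²/5)
-4344 - k(V(4)) = -4344 - (3 - √2*√4/5 - (√2*√4)²/5) = -4344 - (3 - √2*2/5 - (√2*2)²/5) = -4344 - (3 - 2*√2/5 - (2*√2)²/5) = -4344 - (3 - 2*√2/5 - ⅕*8) = -4344 - (3 - 2*√2/5 - 8/5) = -4344 - (7/5 - 2*√2/5) = -4344 + (-7/5 + 2*√2/5) = -21727/5 + 2*√2/5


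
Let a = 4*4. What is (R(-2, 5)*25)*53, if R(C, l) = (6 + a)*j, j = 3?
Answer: 87450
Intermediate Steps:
a = 16
R(C, l) = 66 (R(C, l) = (6 + 16)*3 = 22*3 = 66)
(R(-2, 5)*25)*53 = (66*25)*53 = 1650*53 = 87450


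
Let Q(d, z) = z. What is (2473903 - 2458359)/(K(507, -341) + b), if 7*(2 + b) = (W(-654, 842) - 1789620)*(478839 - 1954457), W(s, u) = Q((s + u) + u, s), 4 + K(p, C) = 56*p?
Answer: 54404/1320880369017 ≈ 4.1188e-8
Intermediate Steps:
K(p, C) = -4 + 56*p
W(s, u) = s
b = 2641760539318/7 (b = -2 + ((-654 - 1789620)*(478839 - 1954457))/7 = -2 + (-1790274*(-1475618))/7 = -2 + (⅐)*2641760539332 = -2 + 2641760539332/7 = 2641760539318/7 ≈ 3.7739e+11)
(2473903 - 2458359)/(K(507, -341) + b) = (2473903 - 2458359)/((-4 + 56*507) + 2641760539318/7) = 15544/((-4 + 28392) + 2641760539318/7) = 15544/(28388 + 2641760539318/7) = 15544/(2641760738034/7) = 15544*(7/2641760738034) = 54404/1320880369017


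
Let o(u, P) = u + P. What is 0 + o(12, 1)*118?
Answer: 1534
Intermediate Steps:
o(u, P) = P + u
0 + o(12, 1)*118 = 0 + (1 + 12)*118 = 0 + 13*118 = 0 + 1534 = 1534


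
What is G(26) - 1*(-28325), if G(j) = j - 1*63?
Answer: 28288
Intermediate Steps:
G(j) = -63 + j (G(j) = j - 63 = -63 + j)
G(26) - 1*(-28325) = (-63 + 26) - 1*(-28325) = -37 + 28325 = 28288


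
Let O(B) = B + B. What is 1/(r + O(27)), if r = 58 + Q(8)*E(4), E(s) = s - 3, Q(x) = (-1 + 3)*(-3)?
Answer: 1/106 ≈ 0.0094340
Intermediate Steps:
O(B) = 2*B
Q(x) = -6 (Q(x) = 2*(-3) = -6)
E(s) = -3 + s
r = 52 (r = 58 - 6*(-3 + 4) = 58 - 6*1 = 58 - 6 = 52)
1/(r + O(27)) = 1/(52 + 2*27) = 1/(52 + 54) = 1/106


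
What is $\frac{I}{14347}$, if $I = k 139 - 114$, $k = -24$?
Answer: $- \frac{3450}{14347} \approx -0.24047$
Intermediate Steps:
$I = -3450$ ($I = \left(-24\right) 139 - 114 = -3336 - 114 = -3450$)
$\frac{I}{14347} = - \frac{3450}{14347}$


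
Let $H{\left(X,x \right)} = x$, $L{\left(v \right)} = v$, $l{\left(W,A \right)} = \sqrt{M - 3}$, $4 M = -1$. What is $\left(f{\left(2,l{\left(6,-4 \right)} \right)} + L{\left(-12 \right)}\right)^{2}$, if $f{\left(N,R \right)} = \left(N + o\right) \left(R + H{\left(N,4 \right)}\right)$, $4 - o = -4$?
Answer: $459 + 280 i \sqrt{13} \approx 459.0 + 1009.6 i$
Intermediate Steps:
$M = - \frac{1}{4}$ ($M = \frac{1}{4} \left(-1\right) = - \frac{1}{4} \approx -0.25$)
$o = 8$ ($o = 4 - -4 = 4 + 4 = 8$)
$l{\left(W,A \right)} = \frac{i \sqrt{13}}{2}$ ($l{\left(W,A \right)} = \sqrt{- \frac{1}{4} - 3} = \sqrt{- \frac{13}{4}} = \frac{i \sqrt{13}}{2}$)
$f{\left(N,R \right)} = \left(4 + R\right) \left(8 + N\right)$ ($f{\left(N,R \right)} = \left(N + 8\right) \left(R + 4\right) = \left(8 + N\right) \left(4 + R\right) = \left(4 + R\right) \left(8 + N\right)$)
$\left(f{\left(2,l{\left(6,-4 \right)} \right)} + L{\left(-12 \right)}\right)^{2} = \left(\left(32 + 4 \cdot 2 + 8 \frac{i \sqrt{13}}{2} + 2 \frac{i \sqrt{13}}{2}\right) - 12\right)^{2} = \left(\left(32 + 8 + 4 i \sqrt{13} + i \sqrt{13}\right) - 12\right)^{2} = \left(\left(40 + 5 i \sqrt{13}\right) - 12\right)^{2} = \left(28 + 5 i \sqrt{13}\right)^{2}$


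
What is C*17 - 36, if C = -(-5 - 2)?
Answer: 83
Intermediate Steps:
C = 7 (C = -1*(-7) = 7)
C*17 - 36 = 7*17 - 36 = 119 - 36 = 83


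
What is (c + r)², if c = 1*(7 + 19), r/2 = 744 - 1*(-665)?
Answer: 8088336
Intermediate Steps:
r = 2818 (r = 2*(744 - 1*(-665)) = 2*(744 + 665) = 2*1409 = 2818)
c = 26 (c = 1*26 = 26)
(c + r)² = (26 + 2818)² = 2844² = 8088336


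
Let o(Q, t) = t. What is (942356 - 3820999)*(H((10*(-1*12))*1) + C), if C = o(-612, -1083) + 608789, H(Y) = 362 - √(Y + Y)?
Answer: -1750410691724 + 11514572*I*√15 ≈ -1.7504e+12 + 4.4596e+7*I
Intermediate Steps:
H(Y) = 362 - √2*√Y (H(Y) = 362 - √(2*Y) = 362 - √2*√Y)
C = 607706 (C = -1083 + 608789 = 607706)
(942356 - 3820999)*(H((10*(-1*12))*1) + C) = (942356 - 3820999)*((362 - √2*√((10*(-1*12))*1)) + 607706) = -2878643*((362 - √2*√((10*(-12))*1)) + 607706) = -2878643*((362 - √2*√(-120*1)) + 607706) = -2878643*((362 - √2*√(-120)) + 607706) = -2878643*((362 - √2*2*I*√30) + 607706) = -2878643*((362 - 4*I*√15) + 607706) = -2878643*(608068 - 4*I*√15) = -1750410691724 + 11514572*I*√15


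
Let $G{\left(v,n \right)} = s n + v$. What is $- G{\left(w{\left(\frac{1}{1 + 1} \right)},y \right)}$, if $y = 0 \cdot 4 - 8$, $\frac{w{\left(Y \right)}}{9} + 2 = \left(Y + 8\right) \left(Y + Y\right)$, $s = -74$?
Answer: $- \frac{1301}{2} \approx -650.5$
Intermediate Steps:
$w{\left(Y \right)} = -18 + 18 Y \left(8 + Y\right)$ ($w{\left(Y \right)} = -18 + 9 \left(Y + 8\right) \left(Y + Y\right) = -18 + 9 \left(8 + Y\right) 2 Y = -18 + 9 \cdot 2 Y \left(8 + Y\right) = -18 + 18 Y \left(8 + Y\right)$)
$y = -8$ ($y = 0 - 8 = -8$)
$G{\left(v,n \right)} = v - 74 n$ ($G{\left(v,n \right)} = - 74 n + v = v - 74 n$)
$- G{\left(w{\left(\frac{1}{1 + 1} \right)},y \right)} = - (\left(-18 + 18 \left(\frac{1}{1 + 1}\right)^{2} + \frac{144}{1 + 1}\right) - -592) = - (\left(-18 + 18 \left(\frac{1}{2}\right)^{2} + \frac{144}{2}\right) + 592) = - (\left(-18 + \frac{18}{4} + 144 \cdot \frac{1}{2}\right) + 592) = - (\left(-18 + 18 \cdot \frac{1}{4} + 72\right) + 592) = - (\left(-18 + \frac{9}{2} + 72\right) + 592) = - (\frac{117}{2} + 592) = \left(-1\right) \frac{1301}{2} = - \frac{1301}{2}$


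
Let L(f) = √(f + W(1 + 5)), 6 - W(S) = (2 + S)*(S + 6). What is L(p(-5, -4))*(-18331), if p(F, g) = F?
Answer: -18331*I*√95 ≈ -1.7867e+5*I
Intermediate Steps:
W(S) = 6 - (2 + S)*(6 + S) (W(S) = 6 - (2 + S)*(S + 6) = 6 - (2 + S)*(6 + S))
L(f) = √(-90 + f) (L(f) = √(f + (-6 - (1 + 5)² - 8*(1 + 5))) = √(f + (-6 - 1*6² - 8*6)) = √(f + (-6 - 1*36 - 48)) = √(f + (-6 - 36 - 48)) = √(f - 90) = √(-90 + f))
L(p(-5, -4))*(-18331) = √(-90 - 5)*(-18331) = √(-95)*(-18331) = (I*√95)*(-18331) = -18331*I*√95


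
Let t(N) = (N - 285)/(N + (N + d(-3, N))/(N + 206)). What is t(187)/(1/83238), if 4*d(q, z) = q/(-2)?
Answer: -25646626656/589427 ≈ -43511.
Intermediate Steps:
d(q, z) = -q/8 (d(q, z) = (q/(-2))/4 = (q*(-1/2))/4 = (-q/2)/4 = -q/8)
t(N) = (-285 + N)/(N + (3/8 + N)/(206 + N)) (t(N) = (N - 285)/(N + (N - 1/8*(-3))/(N + 206)) = (-285 + N)/(N + (N + 3/8)/(206 + N)) = (-285 + N)/(N + (3/8 + N)/(206 + N)))
t(187)/(1/83238) = (8*(-58710 + 187**2 - 79*187)/(3 + 8*187**2 + 1656*187))/(1/83238) = (8*(-58710 + 34969 - 14773)/(3 + 8*34969 + 309672))/(1/83238) = (8*(-38514)/(3 + 279752 + 309672))*83238 = (8*(-38514)/589427)*83238 = (8*(1/589427)*(-38514))*83238 = -308112/589427*83238 = -25646626656/589427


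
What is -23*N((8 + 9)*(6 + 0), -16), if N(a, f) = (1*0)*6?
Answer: 0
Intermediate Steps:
N(a, f) = 0 (N(a, f) = 0*6 = 0)
-23*N((8 + 9)*(6 + 0), -16) = -23*0 = 0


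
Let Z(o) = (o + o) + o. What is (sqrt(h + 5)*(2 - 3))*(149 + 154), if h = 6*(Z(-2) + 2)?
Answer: -303*I*sqrt(19) ≈ -1320.7*I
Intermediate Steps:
Z(o) = 3*o (Z(o) = 2*o + o = 3*o)
h = -24 (h = 6*(3*(-2) + 2) = 6*(-6 + 2) = 6*(-4) = -24)
(sqrt(h + 5)*(2 - 3))*(149 + 154) = (sqrt(-24 + 5)*(2 - 3))*(149 + 154) = (sqrt(-19)*(-1))*303 = ((I*sqrt(19))*(-1))*303 = -I*sqrt(19)*303 = -303*I*sqrt(19)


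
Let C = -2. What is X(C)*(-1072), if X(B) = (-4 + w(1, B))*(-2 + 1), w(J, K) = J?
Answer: -3216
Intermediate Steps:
X(B) = 3 (X(B) = (-4 + 1)*(-2 + 1) = -3*(-1) = 3)
X(C)*(-1072) = 3*(-1072) = -3216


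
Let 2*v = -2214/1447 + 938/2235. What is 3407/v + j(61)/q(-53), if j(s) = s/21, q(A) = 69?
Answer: -15965539489813/2601682398 ≈ -6136.6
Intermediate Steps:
v = -1795502/3234045 (v = (-2214/1447 + 938/2235)/2 = (½)*(-3591004/3234045) = -1795502/3234045 ≈ -0.55519)
j(s) = s/21 (j(s) = s*(1/21) = s/21)
3407/v + j(61)/q(-53) = 3407/(-1795502/3234045) + ((1/21)*61)/69 = 3407*(-3234045/1795502) + (61/21)*(1/69) = -11018391315/1795502 + 61/1449 = -15965539489813/2601682398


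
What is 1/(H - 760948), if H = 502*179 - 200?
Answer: -1/671290 ≈ -1.4897e-6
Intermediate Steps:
H = 89658 (H = 89858 - 200 = 89658)
1/(H - 760948) = 1/(89658 - 760948) = 1/(-671290) = -1/671290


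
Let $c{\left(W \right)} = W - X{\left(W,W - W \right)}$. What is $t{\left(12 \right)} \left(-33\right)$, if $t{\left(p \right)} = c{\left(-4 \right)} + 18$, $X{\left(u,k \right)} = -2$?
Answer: $-528$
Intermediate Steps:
$c{\left(W \right)} = 2 + W$ ($c{\left(W \right)} = W - -2 = W + 2 = 2 + W$)
$t{\left(p \right)} = 16$ ($t{\left(p \right)} = \left(2 - 4\right) + 18 = -2 + 18 = 16$)
$t{\left(12 \right)} \left(-33\right) = 16 \left(-33\right) = -528$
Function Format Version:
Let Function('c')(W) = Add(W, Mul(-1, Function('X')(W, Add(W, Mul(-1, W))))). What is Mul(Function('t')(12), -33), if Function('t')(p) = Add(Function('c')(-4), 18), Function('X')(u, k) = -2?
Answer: -528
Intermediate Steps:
Function('c')(W) = Add(2, W) (Function('c')(W) = Add(W, Mul(-1, -2)) = Add(W, 2) = Add(2, W))
Function('t')(p) = 16 (Function('t')(p) = Add(Add(2, -4), 18) = Add(-2, 18) = 16)
Mul(Function('t')(12), -33) = Mul(16, -33) = -528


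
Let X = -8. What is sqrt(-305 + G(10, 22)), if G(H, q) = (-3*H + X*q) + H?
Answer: I*sqrt(501) ≈ 22.383*I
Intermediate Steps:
G(H, q) = -8*q - 2*H (G(H, q) = (-3*H - 8*q) + H = (-8*q - 3*H) + H = -8*q - 2*H)
sqrt(-305 + G(10, 22)) = sqrt(-305 + (-8*22 - 2*10)) = sqrt(-305 + (-176 - 20)) = sqrt(-305 - 196) = sqrt(-501) = I*sqrt(501)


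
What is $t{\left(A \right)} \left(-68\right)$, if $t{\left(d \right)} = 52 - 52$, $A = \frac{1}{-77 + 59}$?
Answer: $0$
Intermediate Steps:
$A = - \frac{1}{18}$ ($A = \frac{1}{-18} = - \frac{1}{18} \approx -0.055556$)
$t{\left(d \right)} = 0$
$t{\left(A \right)} \left(-68\right) = 0 \left(-68\right) = 0$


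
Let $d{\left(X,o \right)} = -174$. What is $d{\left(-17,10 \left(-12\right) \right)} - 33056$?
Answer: $-33230$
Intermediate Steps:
$d{\left(-17,10 \left(-12\right) \right)} - 33056 = -174 - 33056 = -33230$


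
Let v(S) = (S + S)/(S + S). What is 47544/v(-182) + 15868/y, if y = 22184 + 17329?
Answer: 1878621940/39513 ≈ 47544.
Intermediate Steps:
y = 39513
v(S) = 1 (v(S) = (2*S)/((2*S)) = (2*S)*(1/(2*S)) = 1)
47544/v(-182) + 15868/y = 47544/1 + 15868/39513 = 47544*1 + 15868*(1/39513) = 47544 + 15868/39513 = 1878621940/39513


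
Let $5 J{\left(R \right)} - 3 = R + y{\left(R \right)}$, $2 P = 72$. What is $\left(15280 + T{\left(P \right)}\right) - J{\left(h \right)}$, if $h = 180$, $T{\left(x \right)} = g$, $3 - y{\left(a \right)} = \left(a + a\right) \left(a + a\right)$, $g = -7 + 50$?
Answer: $\frac{206029}{5} \approx 41206.0$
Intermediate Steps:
$P = 36$ ($P = \frac{1}{2} \cdot 72 = 36$)
$g = 43$
$y{\left(a \right)} = 3 - 4 a^{2}$ ($y{\left(a \right)} = 3 - \left(a + a\right) \left(a + a\right) = 3 - 2 a 2 a = 3 - 4 a^{2}$)
$T{\left(x \right)} = 43$
$J{\left(R \right)} = \frac{6}{5} - \frac{4 R^{2}}{5} + \frac{R}{5}$ ($J{\left(R \right)} = \frac{3}{5} + \frac{R - \left(-3 + 4 R^{2}\right)}{5} = \frac{3}{5} + \frac{3 + R - 4 R^{2}}{5} = \frac{3}{5} + \left(\frac{3}{5} - \frac{4 R^{2}}{5} + \frac{R}{5}\right) = \frac{6}{5} - \frac{4 R^{2}}{5} + \frac{R}{5}$)
$\left(15280 + T{\left(P \right)}\right) - J{\left(h \right)} = \left(15280 + 43\right) - \left(\frac{6}{5} - \frac{4 \cdot 180^{2}}{5} + \frac{1}{5} \cdot 180\right) = 15323 - \left(\frac{6}{5} - 25920 + 36\right) = 15323 - - \frac{129414}{5} = 15323 + \frac{129414}{5} = \frac{206029}{5}$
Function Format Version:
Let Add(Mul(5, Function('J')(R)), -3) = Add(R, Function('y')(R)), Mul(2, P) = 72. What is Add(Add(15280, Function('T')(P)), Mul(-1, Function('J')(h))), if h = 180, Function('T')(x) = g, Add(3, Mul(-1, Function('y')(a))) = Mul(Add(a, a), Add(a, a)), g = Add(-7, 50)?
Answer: Rational(206029, 5) ≈ 41206.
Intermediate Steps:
P = 36 (P = Mul(Rational(1, 2), 72) = 36)
g = 43
Function('y')(a) = Add(3, Mul(-4, Pow(a, 2))) (Function('y')(a) = Add(3, Mul(-1, Mul(Add(a, a), Add(a, a)))) = Add(3, Mul(-1, Mul(Mul(2, a), Mul(2, a)))) = Add(3, Mul(-1, Mul(4, Pow(a, 2)))) = Add(3, Mul(-4, Pow(a, 2))))
Function('T')(x) = 43
Function('J')(R) = Add(Rational(6, 5), Mul(Rational(-4, 5), Pow(R, 2)), Mul(Rational(1, 5), R)) (Function('J')(R) = Add(Rational(3, 5), Mul(Rational(1, 5), Add(R, Add(3, Mul(-4, Pow(R, 2)))))) = Add(Rational(3, 5), Mul(Rational(1, 5), Add(3, R, Mul(-4, Pow(R, 2))))) = Add(Rational(3, 5), Add(Rational(3, 5), Mul(Rational(-4, 5), Pow(R, 2)), Mul(Rational(1, 5), R))) = Add(Rational(6, 5), Mul(Rational(-4, 5), Pow(R, 2)), Mul(Rational(1, 5), R)))
Add(Add(15280, Function('T')(P)), Mul(-1, Function('J')(h))) = Add(Add(15280, 43), Mul(-1, Add(Rational(6, 5), Mul(Rational(-4, 5), Pow(180, 2)), Mul(Rational(1, 5), 180)))) = Add(15323, Mul(-1, Add(Rational(6, 5), Mul(Rational(-4, 5), 32400), 36))) = Add(15323, Mul(-1, Add(Rational(6, 5), -25920, 36))) = Add(15323, Mul(-1, Rational(-129414, 5))) = Add(15323, Rational(129414, 5)) = Rational(206029, 5)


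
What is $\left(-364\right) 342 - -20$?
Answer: $-124468$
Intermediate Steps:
$\left(-364\right) 342 - -20 = -124488 + 20 = -124468$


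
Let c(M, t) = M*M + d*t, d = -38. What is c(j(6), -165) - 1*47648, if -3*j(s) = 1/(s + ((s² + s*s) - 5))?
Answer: -1984530257/47961 ≈ -41378.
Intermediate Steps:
j(s) = -1/(3*(-5 + s + 2*s²)) (j(s) = -1/(3*(s + ((s² + s*s) - 5))) = -1/(3*(s + ((s² + s²) - 5))) = -1/(3*(s + (2*s² - 5))) = -1/(3*(s + (-5 + 2*s²))) = -1/(3*(-5 + s + 2*s²)))
c(M, t) = M² - 38*t (c(M, t) = M*M - 38*t = M² - 38*t)
c(j(6), -165) - 1*47648 = ((-1/(-15 + 3*6 + 6*6²))² - 38*(-165)) - 1*47648 = ((-1/(-15 + 18 + 6*36))² + 6270) - 47648 = ((-1/(-15 + 18 + 216))² + 6270) - 47648 = ((-1/219)² + 6270) - 47648 = (1/47961 + 6270) - 47648 = 300715471/47961 - 47648 = -1984530257/47961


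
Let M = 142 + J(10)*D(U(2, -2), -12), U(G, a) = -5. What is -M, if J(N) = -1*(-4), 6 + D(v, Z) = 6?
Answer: -142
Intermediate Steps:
D(v, Z) = 0 (D(v, Z) = -6 + 6 = 0)
J(N) = 4
M = 142 (M = 142 + 4*0 = 142 + 0 = 142)
-M = -1*142 = -142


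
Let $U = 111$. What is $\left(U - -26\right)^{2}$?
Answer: $18769$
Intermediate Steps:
$\left(U - -26\right)^{2} = \left(111 - -26\right)^{2} = \left(111 + \left(-12 + 38\right)\right)^{2} = \left(111 + 26\right)^{2} = 137^{2} = 18769$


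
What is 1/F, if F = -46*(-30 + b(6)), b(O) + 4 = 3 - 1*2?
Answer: 1/1518 ≈ 0.00065876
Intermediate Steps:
b(O) = -3 (b(O) = -4 + (3 - 1*2) = -4 + (3 - 2) = -4 + 1 = -3)
F = 1518 (F = -46*(-30 - 3) = -46*(-33) = 1518)
1/F = 1/1518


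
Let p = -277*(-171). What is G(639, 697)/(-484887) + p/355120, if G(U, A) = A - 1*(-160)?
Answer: 22663304689/172193071440 ≈ 0.13162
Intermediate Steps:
G(U, A) = 160 + A (G(U, A) = A + 160 = 160 + A)
p = 47367
G(639, 697)/(-484887) + p/355120 = (160 + 697)/(-484887) + 47367/355120 = 857*(-1/484887) + 47367*(1/355120) = -857/484887 + 47367/355120 = 22663304689/172193071440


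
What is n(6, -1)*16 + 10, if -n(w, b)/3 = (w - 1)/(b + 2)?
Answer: -230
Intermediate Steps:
n(w, b) = -3*(-1 + w)/(2 + b) (n(w, b) = -3*(w - 1)/(b + 2) = -3*(-1 + w)/(2 + b))
n(6, -1)*16 + 10 = (3*(1 - 1*6)/(2 - 1))*16 + 10 = (3*(1 - 6)/1)*16 + 10 = (3*1*(-5))*16 + 10 = -15*16 + 10 = -240 + 10 = -230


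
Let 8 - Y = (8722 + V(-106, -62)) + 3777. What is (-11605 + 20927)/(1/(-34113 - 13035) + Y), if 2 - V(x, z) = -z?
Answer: -439513656/586096789 ≈ -0.74990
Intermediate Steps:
V(x, z) = 2 + z (V(x, z) = 2 - (-1)*z = 2 + z)
Y = -12431 (Y = 8 - ((8722 + (2 - 62)) + 3777) = 8 - ((8722 - 60) + 3777) = 8 - (8662 + 3777) = 8 - 1*12439 = 8 - 12439 = -12431)
(-11605 + 20927)/(1/(-34113 - 13035) + Y) = (-11605 + 20927)/(1/(-34113 - 13035) - 12431) = 9322/(1/(-47148) - 12431) = 9322/(-1/47148 - 12431) = 9322/(-586096789/47148) = 9322*(-47148/586096789) = -439513656/586096789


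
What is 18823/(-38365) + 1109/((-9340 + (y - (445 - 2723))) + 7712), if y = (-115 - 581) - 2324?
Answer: -17431459/18185010 ≈ -0.95856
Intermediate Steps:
y = -3020 (y = -696 - 2324 = -3020)
18823/(-38365) + 1109/((-9340 + (y - (445 - 2723))) + 7712) = 18823/(-38365) + 1109/((-9340 + (-3020 - (445 - 2723))) + 7712) = 18823*(-1/38365) + 1109/((-9340 + (-3020 - 1*(-2278))) + 7712) = -18823/38365 + 1109/((-9340 + (-3020 + 2278)) + 7712) = -18823/38365 + 1109/((-9340 - 742) + 7712) = -18823/38365 + 1109/(-10082 + 7712) = -18823/38365 + 1109/(-2370) = -18823/38365 + 1109*(-1/2370) = -18823/38365 - 1109/2370 = -17431459/18185010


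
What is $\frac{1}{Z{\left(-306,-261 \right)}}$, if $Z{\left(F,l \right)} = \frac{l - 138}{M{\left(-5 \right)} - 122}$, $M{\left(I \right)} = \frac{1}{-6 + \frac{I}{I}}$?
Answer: $\frac{611}{1995} \approx 0.30627$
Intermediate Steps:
$M{\left(I \right)} = - \frac{1}{5}$ ($M{\left(I \right)} = \frac{1}{-6 + 1} = \frac{1}{-5} = - \frac{1}{5}$)
$Z{\left(F,l \right)} = \frac{690}{611} - \frac{5 l}{611}$ ($Z{\left(F,l \right)} = \frac{l - 138}{- \frac{1}{5} - 122} = \frac{-138 + l}{- \frac{611}{5}} = \left(-138 + l\right) \left(- \frac{5}{611}\right) = \frac{690}{611} - \frac{5 l}{611}$)
$\frac{1}{Z{\left(-306,-261 \right)}} = \frac{1}{\frac{690}{611} - - \frac{1305}{611}} = \frac{1}{\frac{690}{611} + \frac{1305}{611}} = \frac{1}{\frac{1995}{611}} = \frac{611}{1995}$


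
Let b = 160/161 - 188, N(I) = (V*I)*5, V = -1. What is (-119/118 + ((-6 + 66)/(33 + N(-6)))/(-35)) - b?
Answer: 74194429/398958 ≈ 185.97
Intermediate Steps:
N(I) = -5*I (N(I) = -I*5 = -5*I)
b = -30108/161 (b = 160*(1/161) - 188 = 160/161 - 188 = -30108/161 ≈ -187.01)
(-119/118 + ((-6 + 66)/(33 + N(-6)))/(-35)) - b = (-119/118 + ((-6 + 66)/(33 - 5*(-6)))/(-35)) - 1*(-30108/161) = (-119*1/118 + (60/(33 + 30))*(-1/35)) + 30108/161 = (-119/118 + (60/63)*(-1/35)) + 30108/161 = (-119/118 + (60*(1/63))*(-1/35)) + 30108/161 = (-119/118 + (20/21)*(-1/35)) + 30108/161 = (-119/118 - 4/147) + 30108/161 = -17965/17346 + 30108/161 = 74194429/398958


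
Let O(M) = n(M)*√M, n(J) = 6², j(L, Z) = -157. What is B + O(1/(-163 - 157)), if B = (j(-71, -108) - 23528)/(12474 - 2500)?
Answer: -23685/9974 + 9*I*√5/10 ≈ -2.3747 + 2.0125*I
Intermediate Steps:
B = -23685/9974 (B = (-157 - 23528)/(12474 - 2500) = -23685/9974 ≈ -2.3747)
n(J) = 36
O(M) = 36*√M
B + O(1/(-163 - 157)) = -23685/9974 + 36*√(1/(-163 - 157)) = -23685/9974 + 36*√(1/(-320)) = -23685/9974 + 36*√(-1/320) = -23685/9974 + 36*(I*√5/40) = -23685/9974 + 9*I*√5/10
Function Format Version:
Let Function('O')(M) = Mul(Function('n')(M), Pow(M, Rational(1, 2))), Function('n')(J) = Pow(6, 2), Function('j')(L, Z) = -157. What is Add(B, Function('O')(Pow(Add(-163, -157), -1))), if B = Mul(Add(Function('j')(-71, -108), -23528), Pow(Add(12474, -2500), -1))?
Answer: Add(Rational(-23685, 9974), Mul(Rational(9, 10), I, Pow(5, Rational(1, 2)))) ≈ Add(-2.3747, Mul(2.0125, I))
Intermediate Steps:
B = Rational(-23685, 9974) (B = Mul(Add(-157, -23528), Pow(Add(12474, -2500), -1)) = Mul(-23685, Pow(9974, -1)) = Mul(-23685, Rational(1, 9974)) = Rational(-23685, 9974) ≈ -2.3747)
Function('n')(J) = 36
Function('O')(M) = Mul(36, Pow(M, Rational(1, 2)))
Add(B, Function('O')(Pow(Add(-163, -157), -1))) = Add(Rational(-23685, 9974), Mul(36, Pow(Pow(Add(-163, -157), -1), Rational(1, 2)))) = Add(Rational(-23685, 9974), Mul(36, Pow(Pow(-320, -1), Rational(1, 2)))) = Add(Rational(-23685, 9974), Mul(36, Pow(Rational(-1, 320), Rational(1, 2)))) = Add(Rational(-23685, 9974), Mul(36, Mul(Rational(1, 40), I, Pow(5, Rational(1, 2))))) = Add(Rational(-23685, 9974), Mul(Rational(9, 10), I, Pow(5, Rational(1, 2))))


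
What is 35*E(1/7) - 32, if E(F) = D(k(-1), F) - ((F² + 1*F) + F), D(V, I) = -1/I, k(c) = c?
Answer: -2014/7 ≈ -287.71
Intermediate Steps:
E(F) = -1/F - F² - 2*F (E(F) = -1/F - ((F² + 1*F) + F) = -1/F - ((F² + F) + F) = -1/F - ((F + F²) + F) = -1/F - (F² + 2*F) = -1/F + (-F² - 2*F) = -1/F - F² - 2*F)
35*E(1/7) - 32 = 35*((-1 + (1/7)²*(-2 - 1/7))/(1/7)) - 32 = 35*((-1 + (⅐)²*(-2 - 1*⅐))/(⅐)) - 32 = 35*(7*(-1 + (-2 - ⅐)/49)) - 32 = 35*(7*(-1 + (1/49)*(-15/7))) - 32 = 35*(7*(-1 - 15/343)) - 32 = 35*(7*(-358/343)) - 32 = 35*(-358/49) - 32 = -1790/7 - 32 = -2014/7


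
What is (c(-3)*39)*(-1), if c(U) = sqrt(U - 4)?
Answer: -39*I*sqrt(7) ≈ -103.18*I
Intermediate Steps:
c(U) = sqrt(-4 + U)
(c(-3)*39)*(-1) = (sqrt(-4 - 3)*39)*(-1) = (sqrt(-7)*39)*(-1) = ((I*sqrt(7))*39)*(-1) = (39*I*sqrt(7))*(-1) = -39*I*sqrt(7)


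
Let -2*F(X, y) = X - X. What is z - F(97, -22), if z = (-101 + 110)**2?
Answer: 81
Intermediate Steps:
F(X, y) = 0 (F(X, y) = -(X - X)/2 = -1/2*0 = 0)
z = 81 (z = 9**2 = 81)
z - F(97, -22) = 81 - 1*0 = 81 + 0 = 81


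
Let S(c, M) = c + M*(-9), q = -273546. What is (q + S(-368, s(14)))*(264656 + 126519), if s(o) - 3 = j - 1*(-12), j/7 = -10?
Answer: -106954677325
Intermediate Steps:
j = -70 (j = 7*(-10) = -70)
s(o) = -55 (s(o) = 3 + (-70 - 1*(-12)) = 3 + (-70 + 12) = 3 - 58 = -55)
S(c, M) = c - 9*M
(q + S(-368, s(14)))*(264656 + 126519) = (-273546 + (-368 - 9*(-55)))*(264656 + 126519) = (-273546 + (-368 + 495))*391175 = (-273546 + 127)*391175 = -273419*391175 = -106954677325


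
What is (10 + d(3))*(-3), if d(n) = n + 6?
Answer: -57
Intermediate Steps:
d(n) = 6 + n
(10 + d(3))*(-3) = (10 + (6 + 3))*(-3) = (10 + 9)*(-3) = 19*(-3) = -57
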